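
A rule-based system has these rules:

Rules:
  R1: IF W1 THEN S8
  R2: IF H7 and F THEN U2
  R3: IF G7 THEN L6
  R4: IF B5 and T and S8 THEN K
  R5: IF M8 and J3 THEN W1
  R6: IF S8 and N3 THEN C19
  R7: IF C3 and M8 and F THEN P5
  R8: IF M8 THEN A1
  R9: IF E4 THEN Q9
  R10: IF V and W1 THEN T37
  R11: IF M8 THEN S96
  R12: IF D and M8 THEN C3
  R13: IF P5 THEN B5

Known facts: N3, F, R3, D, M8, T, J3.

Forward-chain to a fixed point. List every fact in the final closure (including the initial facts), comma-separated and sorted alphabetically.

A1, B5, C19, C3, D, F, J3, K, M8, N3, P5, R3, S8, S96, T, W1

[1] R5 [IF M8 and J3 THEN W1]; R8 [IF M8 THEN A1]; R11 [IF M8 THEN S96]; R12 [IF D and M8 THEN C3]. ⇒ new: W1, A1, S96, C3.
[2] R1 [IF W1 THEN S8]; R7 [IF C3 and M8 and F THEN P5]. ⇒ new: S8, P5.
[3] R6 [IF S8 and N3 THEN C19]; R13 [IF P5 THEN B5]. ⇒ new: C19, B5.
[4] R4 [IF B5 and T and S8 THEN K]. ⇒ new: K.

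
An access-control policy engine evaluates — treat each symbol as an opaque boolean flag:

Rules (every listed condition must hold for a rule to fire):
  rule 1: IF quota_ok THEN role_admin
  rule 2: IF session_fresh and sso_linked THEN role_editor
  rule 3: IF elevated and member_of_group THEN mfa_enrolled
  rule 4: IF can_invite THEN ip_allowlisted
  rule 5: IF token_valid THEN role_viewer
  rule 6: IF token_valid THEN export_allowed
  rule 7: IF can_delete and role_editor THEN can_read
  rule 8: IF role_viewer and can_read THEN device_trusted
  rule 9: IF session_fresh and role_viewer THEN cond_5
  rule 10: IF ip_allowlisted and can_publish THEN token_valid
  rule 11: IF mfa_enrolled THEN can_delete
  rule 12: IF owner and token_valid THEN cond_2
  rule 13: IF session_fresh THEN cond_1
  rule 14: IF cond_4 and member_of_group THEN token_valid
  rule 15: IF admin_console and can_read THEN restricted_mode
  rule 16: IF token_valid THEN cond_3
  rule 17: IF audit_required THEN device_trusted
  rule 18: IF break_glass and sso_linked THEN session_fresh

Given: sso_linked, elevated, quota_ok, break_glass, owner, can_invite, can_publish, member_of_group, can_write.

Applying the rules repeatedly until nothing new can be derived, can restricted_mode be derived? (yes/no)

Round 1 — rule 1, rule 3, rule 4, rule 18, derive role_admin, mfa_enrolled, ip_allowlisted, session_fresh.
Round 2 — rule 2, rule 10, rule 11, rule 13, derive role_editor, token_valid, can_delete, cond_1.
Round 3 — rule 5, rule 6, rule 7, rule 12, rule 16, derive role_viewer, export_allowed, can_read, cond_2, cond_3.
Round 4 — rule 8, rule 9, derive device_trusted, cond_5.
Fixed point reached. restricted_mode is concluded only by rule 15; rule 15 needs admin_console (never derived).

no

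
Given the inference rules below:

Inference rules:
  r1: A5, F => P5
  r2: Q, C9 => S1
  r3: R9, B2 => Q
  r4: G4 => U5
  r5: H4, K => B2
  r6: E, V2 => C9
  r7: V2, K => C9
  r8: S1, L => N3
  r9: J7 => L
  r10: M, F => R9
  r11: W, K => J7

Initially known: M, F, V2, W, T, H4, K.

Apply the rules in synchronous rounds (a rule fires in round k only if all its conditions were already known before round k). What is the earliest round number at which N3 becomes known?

4

[1] r5 [H4, K => B2]; r7 [V2, K => C9]; r10 [M, F => R9]; r11 [W, K => J7]. ⇒ new: B2, C9, R9, J7.
[2] r3 [R9, B2 => Q]; r9 [J7 => L]. ⇒ new: Q, L.
[3] r2 [Q, C9 => S1]. ⇒ new: S1.
[4] r8 [S1, L => N3]. ⇒ new: N3.
N3 first appears in round 4.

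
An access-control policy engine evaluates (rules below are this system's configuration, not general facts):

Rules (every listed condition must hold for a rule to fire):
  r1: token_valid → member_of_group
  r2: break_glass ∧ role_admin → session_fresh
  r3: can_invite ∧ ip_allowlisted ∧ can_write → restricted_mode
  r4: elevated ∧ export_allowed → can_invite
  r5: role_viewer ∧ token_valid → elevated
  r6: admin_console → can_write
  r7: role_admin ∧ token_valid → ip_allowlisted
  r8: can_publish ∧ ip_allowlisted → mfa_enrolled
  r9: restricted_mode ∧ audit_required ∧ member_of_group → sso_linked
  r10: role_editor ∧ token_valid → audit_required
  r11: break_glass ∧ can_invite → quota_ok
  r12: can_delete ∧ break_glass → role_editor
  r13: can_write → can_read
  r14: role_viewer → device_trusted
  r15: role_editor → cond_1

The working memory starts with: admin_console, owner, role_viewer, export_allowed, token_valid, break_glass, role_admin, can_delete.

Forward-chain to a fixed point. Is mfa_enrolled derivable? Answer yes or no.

no

[1] r1 [token_valid → member_of_group]; r2 [break_glass ∧ role_admin → session_fresh]; r5 [role_viewer ∧ token_valid → elevated]; r6 [admin_console → can_write]; r7 [role_admin ∧ token_valid → ip_allowlisted]; r12 [can_delete ∧ break_glass → role_editor]; r14 [role_viewer → device_trusted]. ⇒ new: member_of_group, session_fresh, elevated, can_write, ip_allowlisted, role_editor, device_trusted.
[2] r4 [elevated ∧ export_allowed → can_invite]; r10 [role_editor ∧ token_valid → audit_required]; r13 [can_write → can_read]; r15 [role_editor → cond_1]. ⇒ new: can_invite, audit_required, can_read, cond_1.
[3] r3 [can_invite ∧ ip_allowlisted ∧ can_write → restricted_mode]; r11 [break_glass ∧ can_invite → quota_ok]. ⇒ new: restricted_mode, quota_ok.
[4] r9 [restricted_mode ∧ audit_required ∧ member_of_group → sso_linked]. ⇒ new: sso_linked.
Fixed point reached. mfa_enrolled is concluded only by r8; r8 needs can_publish (never derived).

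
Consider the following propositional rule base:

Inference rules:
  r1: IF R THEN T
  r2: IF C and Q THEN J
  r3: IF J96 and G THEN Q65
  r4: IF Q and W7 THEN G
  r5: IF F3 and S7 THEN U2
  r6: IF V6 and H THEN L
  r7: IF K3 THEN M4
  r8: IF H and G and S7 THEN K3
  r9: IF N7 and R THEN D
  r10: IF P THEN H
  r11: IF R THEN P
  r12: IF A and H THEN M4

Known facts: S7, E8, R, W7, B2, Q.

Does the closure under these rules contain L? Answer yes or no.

[1] r1 [IF R THEN T]; r4 [IF Q and W7 THEN G]; r11 [IF R THEN P]. ⇒ new: T, G, P.
[2] r10 [IF P THEN H]. ⇒ new: H.
[3] r8 [IF H and G and S7 THEN K3]. ⇒ new: K3.
[4] r7 [IF K3 THEN M4]. ⇒ new: M4.
Fixed point reached. L is concluded only by r6; r6 needs V6 (never derived).

no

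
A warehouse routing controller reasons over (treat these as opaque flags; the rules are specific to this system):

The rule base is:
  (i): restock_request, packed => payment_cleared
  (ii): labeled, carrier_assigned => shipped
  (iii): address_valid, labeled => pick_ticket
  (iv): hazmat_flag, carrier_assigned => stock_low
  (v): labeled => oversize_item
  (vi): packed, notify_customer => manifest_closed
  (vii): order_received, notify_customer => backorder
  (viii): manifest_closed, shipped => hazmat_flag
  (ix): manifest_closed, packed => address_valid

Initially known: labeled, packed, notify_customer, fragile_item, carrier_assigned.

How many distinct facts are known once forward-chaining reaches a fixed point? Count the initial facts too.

12

[1] (ii) [labeled, carrier_assigned => shipped]; (v) [labeled => oversize_item]; (vi) [packed, notify_customer => manifest_closed]. ⇒ new: shipped, oversize_item, manifest_closed.
[2] (viii) [manifest_closed, shipped => hazmat_flag]; (ix) [manifest_closed, packed => address_valid]. ⇒ new: hazmat_flag, address_valid.
[3] (iii) [address_valid, labeled => pick_ticket]; (iv) [hazmat_flag, carrier_assigned => stock_low]. ⇒ new: pick_ticket, stock_low.
Closure: {address_valid, carrier_assigned, fragile_item, hazmat_flag, labeled, manifest_closed, notify_customer, oversize_item, packed, pick_ticket, shipped, stock_low} — 12 facts.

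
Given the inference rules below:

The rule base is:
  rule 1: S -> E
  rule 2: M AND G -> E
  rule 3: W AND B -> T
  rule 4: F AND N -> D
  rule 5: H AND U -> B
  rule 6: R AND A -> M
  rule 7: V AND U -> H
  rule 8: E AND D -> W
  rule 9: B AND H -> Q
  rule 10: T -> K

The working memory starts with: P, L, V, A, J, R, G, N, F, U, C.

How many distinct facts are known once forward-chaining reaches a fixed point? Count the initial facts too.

Round 1 fires rule 4, rule 6, rule 7, giving D, M, H.
Round 2 fires rule 2, rule 5, giving E, B.
Round 3 fires rule 8, rule 9, giving W, Q.
Round 4 fires rule 3, giving T.
Round 5 fires rule 10, giving K.
Closure: {A, B, C, D, E, F, G, H, J, K, L, M, N, P, Q, R, T, U, V, W} — 20 facts.

20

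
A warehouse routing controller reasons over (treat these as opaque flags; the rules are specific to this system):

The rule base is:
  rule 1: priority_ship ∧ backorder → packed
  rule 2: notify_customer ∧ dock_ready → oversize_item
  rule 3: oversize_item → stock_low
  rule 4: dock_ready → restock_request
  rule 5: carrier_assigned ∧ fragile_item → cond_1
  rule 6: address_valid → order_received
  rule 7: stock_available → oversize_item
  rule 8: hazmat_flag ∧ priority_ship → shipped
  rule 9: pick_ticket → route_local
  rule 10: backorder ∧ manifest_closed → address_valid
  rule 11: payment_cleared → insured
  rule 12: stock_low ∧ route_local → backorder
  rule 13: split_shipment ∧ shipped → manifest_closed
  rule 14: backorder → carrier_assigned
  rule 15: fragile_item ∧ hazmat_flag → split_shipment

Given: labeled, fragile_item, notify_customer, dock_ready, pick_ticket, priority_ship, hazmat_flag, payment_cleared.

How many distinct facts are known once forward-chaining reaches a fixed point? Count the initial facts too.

Round 1: rule 2 [notify_customer ∧ dock_ready → oversize_item]; rule 4 [dock_ready → restock_request]; rule 8 [hazmat_flag ∧ priority_ship → shipped]; rule 9 [pick_ticket → route_local]; rule 11 [payment_cleared → insured]; rule 15 [fragile_item ∧ hazmat_flag → split_shipment]. New: oversize_item, restock_request, shipped, route_local, insured, split_shipment.
Round 2: rule 3 [oversize_item → stock_low]; rule 13 [split_shipment ∧ shipped → manifest_closed]. New: stock_low, manifest_closed.
Round 3: rule 12 [stock_low ∧ route_local → backorder]. New: backorder.
Round 4: rule 1 [priority_ship ∧ backorder → packed]; rule 10 [backorder ∧ manifest_closed → address_valid]; rule 14 [backorder → carrier_assigned]. New: packed, address_valid, carrier_assigned.
Round 5: rule 5 [carrier_assigned ∧ fragile_item → cond_1]; rule 6 [address_valid → order_received]. New: cond_1, order_received.
Closure: {address_valid, backorder, carrier_assigned, cond_1, dock_ready, fragile_item, hazmat_flag, insured, labeled, manifest_closed, notify_customer, order_received, oversize_item, packed, payment_cleared, pick_ticket, priority_ship, restock_request, route_local, shipped, split_shipment, stock_low} — 22 facts.

22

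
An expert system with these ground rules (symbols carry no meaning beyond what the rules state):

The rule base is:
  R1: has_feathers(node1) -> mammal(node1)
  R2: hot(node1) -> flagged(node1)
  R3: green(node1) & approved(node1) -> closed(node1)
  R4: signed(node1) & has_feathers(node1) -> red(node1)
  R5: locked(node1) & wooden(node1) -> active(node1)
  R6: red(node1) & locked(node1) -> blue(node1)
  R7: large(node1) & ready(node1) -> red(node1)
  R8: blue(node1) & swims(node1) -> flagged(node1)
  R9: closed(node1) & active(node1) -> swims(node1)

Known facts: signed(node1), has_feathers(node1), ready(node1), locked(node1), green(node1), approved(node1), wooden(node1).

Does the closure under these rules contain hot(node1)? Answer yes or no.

Round 1: R1 [has_feathers(node1) -> mammal(node1)]; R3 [green(node1) & approved(node1) -> closed(node1)]; R4 [signed(node1) & has_feathers(node1) -> red(node1)]; R5 [locked(node1) & wooden(node1) -> active(node1)]. New: mammal(node1), closed(node1), red(node1), active(node1).
Round 2: R6 [red(node1) & locked(node1) -> blue(node1)]; R9 [closed(node1) & active(node1) -> swims(node1)]. New: blue(node1), swims(node1).
Round 3: R8 [blue(node1) & swims(node1) -> flagged(node1)]. New: flagged(node1).
Fixed point reached. No rule has hot(node1) as a consequent, and it is not given.

no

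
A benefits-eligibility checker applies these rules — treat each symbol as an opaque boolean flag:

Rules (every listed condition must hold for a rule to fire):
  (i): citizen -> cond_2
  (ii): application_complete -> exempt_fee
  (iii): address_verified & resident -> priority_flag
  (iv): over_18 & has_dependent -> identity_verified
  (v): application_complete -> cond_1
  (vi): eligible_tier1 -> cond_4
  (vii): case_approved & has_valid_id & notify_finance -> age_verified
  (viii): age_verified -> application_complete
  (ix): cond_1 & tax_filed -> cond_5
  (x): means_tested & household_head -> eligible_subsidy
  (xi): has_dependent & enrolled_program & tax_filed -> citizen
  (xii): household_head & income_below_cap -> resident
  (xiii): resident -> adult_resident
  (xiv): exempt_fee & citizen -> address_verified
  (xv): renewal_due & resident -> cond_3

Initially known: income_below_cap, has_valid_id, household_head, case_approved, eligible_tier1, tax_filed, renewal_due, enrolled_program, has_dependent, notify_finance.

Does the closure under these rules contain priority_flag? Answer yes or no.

yes

Round 1 fires (vi), (vii), (xi), (xii), giving cond_4, age_verified, citizen, resident.
Round 2 fires (i), (viii), (xiii), (xv), giving cond_2, application_complete, adult_resident, cond_3.
Round 3 fires (ii), (v), giving exempt_fee, cond_1.
Round 4 fires (ix), (xiv), giving cond_5, address_verified.
Round 5 fires (iii), giving priority_flag.
priority_flag appears in round 5, so it is derivable.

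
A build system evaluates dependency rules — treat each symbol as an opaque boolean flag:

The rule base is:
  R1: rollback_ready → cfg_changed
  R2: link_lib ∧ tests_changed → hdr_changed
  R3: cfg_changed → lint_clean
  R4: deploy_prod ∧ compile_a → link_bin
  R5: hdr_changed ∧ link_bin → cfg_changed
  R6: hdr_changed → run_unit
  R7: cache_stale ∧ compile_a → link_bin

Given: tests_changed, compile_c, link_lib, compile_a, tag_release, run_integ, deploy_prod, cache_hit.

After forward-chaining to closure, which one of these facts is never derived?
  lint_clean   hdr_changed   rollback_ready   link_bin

rollback_ready

Round 1 — R2, R4, derive hdr_changed, link_bin.
Round 2 — R5, R6, derive cfg_changed, run_unit.
Round 3 — R3, derive lint_clean.
Derived: link_bin (round 1), hdr_changed (round 1), lint_clean (round 3). rollback_ready never appears in any round.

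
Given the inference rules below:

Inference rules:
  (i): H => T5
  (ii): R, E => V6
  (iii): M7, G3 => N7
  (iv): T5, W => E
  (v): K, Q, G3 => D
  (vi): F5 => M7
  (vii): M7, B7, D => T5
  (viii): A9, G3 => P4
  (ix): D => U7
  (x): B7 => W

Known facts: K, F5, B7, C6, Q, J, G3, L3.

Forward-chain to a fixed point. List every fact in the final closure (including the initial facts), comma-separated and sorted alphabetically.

B7, C6, D, E, F5, G3, J, K, L3, M7, N7, Q, T5, U7, W

Round 1: (v) [K, Q, G3 => D]; (vi) [F5 => M7]; (x) [B7 => W]. Adds D, M7, W.
Round 2: (iii) [M7, G3 => N7]; (vii) [M7, B7, D => T5]; (ix) [D => U7]. Adds N7, T5, U7.
Round 3: (iv) [T5, W => E]. Adds E.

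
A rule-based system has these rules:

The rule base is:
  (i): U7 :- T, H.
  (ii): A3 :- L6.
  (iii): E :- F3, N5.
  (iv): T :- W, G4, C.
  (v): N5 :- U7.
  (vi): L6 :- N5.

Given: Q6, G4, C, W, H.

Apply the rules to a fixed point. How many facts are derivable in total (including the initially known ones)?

10

Round 1 fires (iv), giving T.
Round 2 fires (i), giving U7.
Round 3 fires (v), giving N5.
Round 4 fires (vi), giving L6.
Round 5 fires (ii), giving A3.
Closure: {A3, C, G4, H, L6, N5, Q6, T, U7, W} — 10 facts.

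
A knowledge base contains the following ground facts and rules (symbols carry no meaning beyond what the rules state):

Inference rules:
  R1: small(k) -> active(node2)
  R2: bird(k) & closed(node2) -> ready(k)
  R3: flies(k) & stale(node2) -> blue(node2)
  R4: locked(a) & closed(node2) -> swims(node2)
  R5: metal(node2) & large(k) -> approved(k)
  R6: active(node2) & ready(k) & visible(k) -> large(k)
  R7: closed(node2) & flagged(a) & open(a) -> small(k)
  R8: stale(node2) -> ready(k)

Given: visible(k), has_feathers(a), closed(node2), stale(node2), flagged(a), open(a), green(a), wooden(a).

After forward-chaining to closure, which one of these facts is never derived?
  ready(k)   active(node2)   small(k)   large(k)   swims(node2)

Round 1 fires R7, R8, giving small(k), ready(k).
Round 2 fires R1, giving active(node2).
Round 3 fires R6, giving large(k).
Derived: large(k) (round 3), small(k) (round 1), ready(k) (round 1), active(node2) (round 2). swims(node2) never appears in any round.

swims(node2)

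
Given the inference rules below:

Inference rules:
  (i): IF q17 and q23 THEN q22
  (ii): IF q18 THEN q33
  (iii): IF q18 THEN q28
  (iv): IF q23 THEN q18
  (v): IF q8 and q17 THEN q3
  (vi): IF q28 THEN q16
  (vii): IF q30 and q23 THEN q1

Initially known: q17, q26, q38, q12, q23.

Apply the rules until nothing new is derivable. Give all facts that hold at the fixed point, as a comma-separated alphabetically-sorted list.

Round 1: (i) [IF q17 and q23 THEN q22]; (iv) [IF q23 THEN q18]. Adds q22, q18.
Round 2: (ii) [IF q18 THEN q33]; (iii) [IF q18 THEN q28]. Adds q33, q28.
Round 3: (vi) [IF q28 THEN q16]. Adds q16.

q12, q16, q17, q18, q22, q23, q26, q28, q33, q38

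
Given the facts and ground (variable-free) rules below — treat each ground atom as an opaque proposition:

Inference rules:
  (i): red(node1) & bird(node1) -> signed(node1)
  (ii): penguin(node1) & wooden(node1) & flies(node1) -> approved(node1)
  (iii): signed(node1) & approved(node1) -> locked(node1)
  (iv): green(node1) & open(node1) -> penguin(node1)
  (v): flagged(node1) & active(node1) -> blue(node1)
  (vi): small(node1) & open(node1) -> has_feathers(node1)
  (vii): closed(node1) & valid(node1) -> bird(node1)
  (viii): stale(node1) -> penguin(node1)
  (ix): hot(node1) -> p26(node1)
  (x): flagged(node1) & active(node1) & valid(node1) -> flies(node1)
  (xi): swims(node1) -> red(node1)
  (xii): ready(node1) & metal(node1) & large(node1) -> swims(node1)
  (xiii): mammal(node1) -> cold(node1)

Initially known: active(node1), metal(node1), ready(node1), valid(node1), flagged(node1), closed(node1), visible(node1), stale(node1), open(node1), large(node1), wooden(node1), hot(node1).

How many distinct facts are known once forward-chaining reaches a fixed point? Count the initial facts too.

22

Round 1: (v) [flagged(node1) & active(node1) -> blue(node1)]; (vii) [closed(node1) & valid(node1) -> bird(node1)]; (viii) [stale(node1) -> penguin(node1)]; (ix) [hot(node1) -> p26(node1)]; (x) [flagged(node1) & active(node1) & valid(node1) -> flies(node1)]; (xii) [ready(node1) & metal(node1) & large(node1) -> swims(node1)]. Adds blue(node1), bird(node1), penguin(node1), p26(node1), flies(node1), swims(node1).
Round 2: (ii) [penguin(node1) & wooden(node1) & flies(node1) -> approved(node1)]; (xi) [swims(node1) -> red(node1)]. Adds approved(node1), red(node1).
Round 3: (i) [red(node1) & bird(node1) -> signed(node1)]. Adds signed(node1).
Round 4: (iii) [signed(node1) & approved(node1) -> locked(node1)]. Adds locked(node1).
Closure: {active(node1), approved(node1), bird(node1), blue(node1), closed(node1), flagged(node1), flies(node1), hot(node1), large(node1), locked(node1), metal(node1), open(node1), p26(node1), penguin(node1), ready(node1), red(node1), signed(node1), stale(node1), swims(node1), valid(node1), visible(node1), wooden(node1)} — 22 facts.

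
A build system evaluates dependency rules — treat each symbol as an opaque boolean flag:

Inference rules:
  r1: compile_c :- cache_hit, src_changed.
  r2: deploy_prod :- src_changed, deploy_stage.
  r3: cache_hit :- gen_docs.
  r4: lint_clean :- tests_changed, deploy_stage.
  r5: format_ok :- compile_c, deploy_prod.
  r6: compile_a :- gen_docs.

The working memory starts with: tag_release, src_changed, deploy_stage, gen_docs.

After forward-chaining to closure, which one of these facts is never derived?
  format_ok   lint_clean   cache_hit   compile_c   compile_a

lint_clean

Round 1: r2 [deploy_prod :- src_changed, deploy_stage.]; r3 [cache_hit :- gen_docs.]; r6 [compile_a :- gen_docs.]. Adds deploy_prod, cache_hit, compile_a.
Round 2: r1 [compile_c :- cache_hit, src_changed.]. Adds compile_c.
Round 3: r5 [format_ok :- compile_c, deploy_prod.]. Adds format_ok.
Derived: cache_hit (round 1), compile_a (round 1), compile_c (round 2), format_ok (round 3). lint_clean never appears in any round.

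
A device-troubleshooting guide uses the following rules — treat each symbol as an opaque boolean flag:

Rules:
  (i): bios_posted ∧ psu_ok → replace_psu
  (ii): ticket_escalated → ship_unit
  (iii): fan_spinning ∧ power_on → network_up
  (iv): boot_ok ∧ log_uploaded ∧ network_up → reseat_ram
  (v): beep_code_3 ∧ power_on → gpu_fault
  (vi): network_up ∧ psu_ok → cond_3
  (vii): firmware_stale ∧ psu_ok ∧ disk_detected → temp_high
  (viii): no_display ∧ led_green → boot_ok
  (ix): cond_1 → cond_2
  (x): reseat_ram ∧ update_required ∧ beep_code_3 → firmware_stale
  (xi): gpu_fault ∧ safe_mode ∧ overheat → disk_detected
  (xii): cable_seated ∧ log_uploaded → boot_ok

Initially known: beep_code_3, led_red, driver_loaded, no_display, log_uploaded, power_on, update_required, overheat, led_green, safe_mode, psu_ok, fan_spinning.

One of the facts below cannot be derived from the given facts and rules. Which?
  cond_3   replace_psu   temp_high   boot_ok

replace_psu

Round 1: (iii) [fan_spinning ∧ power_on → network_up]; (v) [beep_code_3 ∧ power_on → gpu_fault]; (viii) [no_display ∧ led_green → boot_ok]. New: network_up, gpu_fault, boot_ok.
Round 2: (iv) [boot_ok ∧ log_uploaded ∧ network_up → reseat_ram]; (vi) [network_up ∧ psu_ok → cond_3]; (xi) [gpu_fault ∧ safe_mode ∧ overheat → disk_detected]. New: reseat_ram, cond_3, disk_detected.
Round 3: (x) [reseat_ram ∧ update_required ∧ beep_code_3 → firmware_stale]. New: firmware_stale.
Round 4: (vii) [firmware_stale ∧ psu_ok ∧ disk_detected → temp_high]. New: temp_high.
Derived: boot_ok (round 1), cond_3 (round 2), temp_high (round 4). replace_psu never appears in any round.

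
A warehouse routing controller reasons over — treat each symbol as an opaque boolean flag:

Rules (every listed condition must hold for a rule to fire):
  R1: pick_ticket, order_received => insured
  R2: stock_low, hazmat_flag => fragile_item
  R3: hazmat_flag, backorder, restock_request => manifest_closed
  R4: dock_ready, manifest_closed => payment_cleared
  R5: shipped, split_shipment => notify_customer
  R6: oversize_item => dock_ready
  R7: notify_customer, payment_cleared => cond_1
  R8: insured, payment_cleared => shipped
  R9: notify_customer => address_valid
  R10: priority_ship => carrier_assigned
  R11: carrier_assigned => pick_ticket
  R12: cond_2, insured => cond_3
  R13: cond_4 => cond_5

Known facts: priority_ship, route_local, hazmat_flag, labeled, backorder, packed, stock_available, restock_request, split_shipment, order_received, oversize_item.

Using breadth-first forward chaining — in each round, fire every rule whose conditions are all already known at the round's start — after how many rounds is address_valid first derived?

[1] R3 [hazmat_flag, backorder, restock_request => manifest_closed]; R6 [oversize_item => dock_ready]; R10 [priority_ship => carrier_assigned]. ⇒ new: manifest_closed, dock_ready, carrier_assigned.
[2] R4 [dock_ready, manifest_closed => payment_cleared]; R11 [carrier_assigned => pick_ticket]. ⇒ new: payment_cleared, pick_ticket.
[3] R1 [pick_ticket, order_received => insured]. ⇒ new: insured.
[4] R8 [insured, payment_cleared => shipped]. ⇒ new: shipped.
[5] R5 [shipped, split_shipment => notify_customer]. ⇒ new: notify_customer.
[6] R7 [notify_customer, payment_cleared => cond_1]; R9 [notify_customer => address_valid]. ⇒ new: cond_1, address_valid.
address_valid first appears in round 6.

6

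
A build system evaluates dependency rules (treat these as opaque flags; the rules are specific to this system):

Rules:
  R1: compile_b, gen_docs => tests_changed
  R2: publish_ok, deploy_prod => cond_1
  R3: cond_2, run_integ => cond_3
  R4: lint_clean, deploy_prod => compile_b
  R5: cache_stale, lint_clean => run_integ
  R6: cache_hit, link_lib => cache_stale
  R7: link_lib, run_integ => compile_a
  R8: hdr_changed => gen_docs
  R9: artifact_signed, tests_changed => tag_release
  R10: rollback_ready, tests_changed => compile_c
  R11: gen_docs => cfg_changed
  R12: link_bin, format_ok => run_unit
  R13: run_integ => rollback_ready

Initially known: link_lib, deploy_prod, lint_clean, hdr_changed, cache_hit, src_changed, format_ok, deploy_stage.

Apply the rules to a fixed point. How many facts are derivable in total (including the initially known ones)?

17

Round 1 fires R4, R6, R8, giving compile_b, cache_stale, gen_docs.
Round 2 fires R1, R5, R11, giving tests_changed, run_integ, cfg_changed.
Round 3 fires R7, R13, giving compile_a, rollback_ready.
Round 4 fires R10, giving compile_c.
Closure: {cache_hit, cache_stale, cfg_changed, compile_a, compile_b, compile_c, deploy_prod, deploy_stage, format_ok, gen_docs, hdr_changed, link_lib, lint_clean, rollback_ready, run_integ, src_changed, tests_changed} — 17 facts.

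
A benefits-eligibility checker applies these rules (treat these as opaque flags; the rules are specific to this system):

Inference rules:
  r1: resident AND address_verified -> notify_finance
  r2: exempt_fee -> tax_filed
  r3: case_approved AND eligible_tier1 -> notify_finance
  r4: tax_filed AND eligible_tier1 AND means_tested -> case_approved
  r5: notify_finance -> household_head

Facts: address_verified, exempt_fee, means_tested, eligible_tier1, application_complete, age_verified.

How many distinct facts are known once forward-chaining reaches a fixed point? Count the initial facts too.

10

Round 1: r2 [exempt_fee -> tax_filed]. Adds tax_filed.
Round 2: r4 [tax_filed AND eligible_tier1 AND means_tested -> case_approved]. Adds case_approved.
Round 3: r3 [case_approved AND eligible_tier1 -> notify_finance]. Adds notify_finance.
Round 4: r5 [notify_finance -> household_head]. Adds household_head.
Closure: {address_verified, age_verified, application_complete, case_approved, eligible_tier1, exempt_fee, household_head, means_tested, notify_finance, tax_filed} — 10 facts.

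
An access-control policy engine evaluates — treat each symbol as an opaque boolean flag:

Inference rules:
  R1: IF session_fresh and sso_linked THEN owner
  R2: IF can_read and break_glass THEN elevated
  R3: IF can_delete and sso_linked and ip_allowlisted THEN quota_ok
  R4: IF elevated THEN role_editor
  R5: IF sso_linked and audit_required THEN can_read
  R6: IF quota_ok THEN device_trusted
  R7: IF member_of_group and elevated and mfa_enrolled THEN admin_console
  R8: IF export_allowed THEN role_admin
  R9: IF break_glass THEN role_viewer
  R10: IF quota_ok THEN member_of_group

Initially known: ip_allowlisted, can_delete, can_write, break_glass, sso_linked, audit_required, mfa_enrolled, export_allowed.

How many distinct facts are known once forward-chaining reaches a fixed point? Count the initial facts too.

Round 1 — R3, R5, R8, R9, derive quota_ok, can_read, role_admin, role_viewer.
Round 2 — R2, R6, R10, derive elevated, device_trusted, member_of_group.
Round 3 — R4, R7, derive role_editor, admin_console.
Closure: {admin_console, audit_required, break_glass, can_delete, can_read, can_write, device_trusted, elevated, export_allowed, ip_allowlisted, member_of_group, mfa_enrolled, quota_ok, role_admin, role_editor, role_viewer, sso_linked} — 17 facts.

17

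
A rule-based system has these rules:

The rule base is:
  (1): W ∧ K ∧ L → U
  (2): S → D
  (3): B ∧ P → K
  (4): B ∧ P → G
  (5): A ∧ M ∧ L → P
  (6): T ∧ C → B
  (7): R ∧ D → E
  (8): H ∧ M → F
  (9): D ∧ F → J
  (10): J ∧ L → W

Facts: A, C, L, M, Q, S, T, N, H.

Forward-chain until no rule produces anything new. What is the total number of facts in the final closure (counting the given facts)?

Round 1: (2) [S → D]; (5) [A ∧ M ∧ L → P]; (6) [T ∧ C → B]; (8) [H ∧ M → F]. Adds D, P, B, F.
Round 2: (3) [B ∧ P → K]; (4) [B ∧ P → G]; (9) [D ∧ F → J]. Adds K, G, J.
Round 3: (10) [J ∧ L → W]. Adds W.
Round 4: (1) [W ∧ K ∧ L → U]. Adds U.
Closure: {A, B, C, D, F, G, H, J, K, L, M, N, P, Q, S, T, U, W} — 18 facts.

18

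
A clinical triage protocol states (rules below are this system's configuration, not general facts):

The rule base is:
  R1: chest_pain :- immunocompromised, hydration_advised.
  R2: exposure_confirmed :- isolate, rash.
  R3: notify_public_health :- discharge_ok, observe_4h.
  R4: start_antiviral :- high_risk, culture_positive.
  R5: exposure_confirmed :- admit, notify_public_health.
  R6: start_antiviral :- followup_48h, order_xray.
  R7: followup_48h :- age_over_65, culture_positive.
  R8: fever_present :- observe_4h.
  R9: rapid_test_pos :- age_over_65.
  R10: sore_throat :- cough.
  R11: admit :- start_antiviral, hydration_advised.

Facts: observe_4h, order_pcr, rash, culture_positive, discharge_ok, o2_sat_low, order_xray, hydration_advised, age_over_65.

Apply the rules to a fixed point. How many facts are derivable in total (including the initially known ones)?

16

Round 1 fires R3, R7, R8, R9, giving notify_public_health, followup_48h, fever_present, rapid_test_pos.
Round 2 fires R6, giving start_antiviral.
Round 3 fires R11, giving admit.
Round 4 fires R5, giving exposure_confirmed.
Closure: {admit, age_over_65, culture_positive, discharge_ok, exposure_confirmed, fever_present, followup_48h, hydration_advised, notify_public_health, o2_sat_low, observe_4h, order_pcr, order_xray, rapid_test_pos, rash, start_antiviral} — 16 facts.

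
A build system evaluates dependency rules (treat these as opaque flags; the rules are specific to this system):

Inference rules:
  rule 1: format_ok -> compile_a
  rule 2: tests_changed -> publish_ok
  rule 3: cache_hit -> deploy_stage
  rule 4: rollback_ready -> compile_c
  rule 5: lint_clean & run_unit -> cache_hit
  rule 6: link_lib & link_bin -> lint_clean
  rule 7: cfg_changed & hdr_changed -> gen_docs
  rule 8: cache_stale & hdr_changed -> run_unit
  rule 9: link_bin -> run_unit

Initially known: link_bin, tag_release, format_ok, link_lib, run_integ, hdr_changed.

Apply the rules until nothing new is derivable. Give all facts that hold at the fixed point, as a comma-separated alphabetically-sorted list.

Round 1: rule 1 [format_ok -> compile_a]; rule 6 [link_lib & link_bin -> lint_clean]; rule 9 [link_bin -> run_unit]. New: compile_a, lint_clean, run_unit.
Round 2: rule 5 [lint_clean & run_unit -> cache_hit]. New: cache_hit.
Round 3: rule 3 [cache_hit -> deploy_stage]. New: deploy_stage.

cache_hit, compile_a, deploy_stage, format_ok, hdr_changed, link_bin, link_lib, lint_clean, run_integ, run_unit, tag_release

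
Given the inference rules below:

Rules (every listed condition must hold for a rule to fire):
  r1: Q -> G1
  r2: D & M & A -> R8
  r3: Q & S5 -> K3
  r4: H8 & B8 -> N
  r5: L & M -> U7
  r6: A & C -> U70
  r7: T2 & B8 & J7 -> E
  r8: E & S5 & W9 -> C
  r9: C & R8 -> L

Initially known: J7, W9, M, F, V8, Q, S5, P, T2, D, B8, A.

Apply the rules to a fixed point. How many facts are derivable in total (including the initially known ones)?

Round 1 — r1, r2, r3, r7, derive G1, R8, K3, E.
Round 2 — r8, derive C.
Round 3 — r6, r9, derive U70, L.
Round 4 — r5, derive U7.
Closure: {A, B8, C, D, E, F, G1, J7, K3, L, M, P, Q, R8, S5, T2, U7, U70, V8, W9} — 20 facts.

20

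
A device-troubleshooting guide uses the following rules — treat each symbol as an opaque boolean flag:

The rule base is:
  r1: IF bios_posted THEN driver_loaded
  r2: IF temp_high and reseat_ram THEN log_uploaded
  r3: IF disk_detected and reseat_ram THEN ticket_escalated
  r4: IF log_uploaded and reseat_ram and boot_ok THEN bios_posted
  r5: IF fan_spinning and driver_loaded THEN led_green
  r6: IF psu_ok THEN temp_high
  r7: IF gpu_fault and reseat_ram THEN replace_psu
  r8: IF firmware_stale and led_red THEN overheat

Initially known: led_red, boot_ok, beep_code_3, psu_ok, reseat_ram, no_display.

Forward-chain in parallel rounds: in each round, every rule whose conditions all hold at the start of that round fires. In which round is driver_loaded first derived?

Round 1 — r6, derive temp_high.
Round 2 — r2, derive log_uploaded.
Round 3 — r4, derive bios_posted.
Round 4 — r1, derive driver_loaded.
driver_loaded first appears in round 4.

4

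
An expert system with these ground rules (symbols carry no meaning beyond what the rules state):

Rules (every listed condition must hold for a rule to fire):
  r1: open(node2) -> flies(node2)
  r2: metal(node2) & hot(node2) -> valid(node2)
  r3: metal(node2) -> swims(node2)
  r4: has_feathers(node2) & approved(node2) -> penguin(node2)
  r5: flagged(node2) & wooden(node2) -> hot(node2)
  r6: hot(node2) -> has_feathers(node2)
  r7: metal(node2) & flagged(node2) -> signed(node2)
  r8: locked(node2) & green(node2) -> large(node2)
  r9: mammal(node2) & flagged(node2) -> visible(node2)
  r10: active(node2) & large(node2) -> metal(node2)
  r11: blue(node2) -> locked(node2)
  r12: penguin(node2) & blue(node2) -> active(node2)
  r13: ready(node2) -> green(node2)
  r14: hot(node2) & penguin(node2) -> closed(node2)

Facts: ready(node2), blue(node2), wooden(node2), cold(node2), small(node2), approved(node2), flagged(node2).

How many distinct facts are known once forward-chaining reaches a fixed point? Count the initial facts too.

19

Round 1 fires r5, r11, r13, giving hot(node2), locked(node2), green(node2).
Round 2 fires r6, r8, giving has_feathers(node2), large(node2).
Round 3 fires r4, giving penguin(node2).
Round 4 fires r12, r14, giving active(node2), closed(node2).
Round 5 fires r10, giving metal(node2).
Round 6 fires r2, r3, r7, giving valid(node2), swims(node2), signed(node2).
Closure: {active(node2), approved(node2), blue(node2), closed(node2), cold(node2), flagged(node2), green(node2), has_feathers(node2), hot(node2), large(node2), locked(node2), metal(node2), penguin(node2), ready(node2), signed(node2), small(node2), swims(node2), valid(node2), wooden(node2)} — 19 facts.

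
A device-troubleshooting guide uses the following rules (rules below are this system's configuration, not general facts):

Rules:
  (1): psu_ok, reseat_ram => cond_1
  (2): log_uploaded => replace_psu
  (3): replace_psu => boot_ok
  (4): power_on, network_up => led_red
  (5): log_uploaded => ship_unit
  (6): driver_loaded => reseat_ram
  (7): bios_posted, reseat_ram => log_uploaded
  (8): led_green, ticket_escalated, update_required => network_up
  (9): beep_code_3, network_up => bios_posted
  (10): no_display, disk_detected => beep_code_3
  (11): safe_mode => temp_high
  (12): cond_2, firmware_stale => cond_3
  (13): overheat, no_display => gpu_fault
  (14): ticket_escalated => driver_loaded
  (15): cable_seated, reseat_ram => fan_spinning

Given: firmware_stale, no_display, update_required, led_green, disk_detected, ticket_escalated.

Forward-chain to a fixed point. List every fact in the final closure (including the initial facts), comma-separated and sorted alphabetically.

Round 1: (8) [led_green, ticket_escalated, update_required => network_up]; (10) [no_display, disk_detected => beep_code_3]; (14) [ticket_escalated => driver_loaded]. New: network_up, beep_code_3, driver_loaded.
Round 2: (6) [driver_loaded => reseat_ram]; (9) [beep_code_3, network_up => bios_posted]. New: reseat_ram, bios_posted.
Round 3: (7) [bios_posted, reseat_ram => log_uploaded]. New: log_uploaded.
Round 4: (2) [log_uploaded => replace_psu]; (5) [log_uploaded => ship_unit]. New: replace_psu, ship_unit.
Round 5: (3) [replace_psu => boot_ok]. New: boot_ok.

beep_code_3, bios_posted, boot_ok, disk_detected, driver_loaded, firmware_stale, led_green, log_uploaded, network_up, no_display, replace_psu, reseat_ram, ship_unit, ticket_escalated, update_required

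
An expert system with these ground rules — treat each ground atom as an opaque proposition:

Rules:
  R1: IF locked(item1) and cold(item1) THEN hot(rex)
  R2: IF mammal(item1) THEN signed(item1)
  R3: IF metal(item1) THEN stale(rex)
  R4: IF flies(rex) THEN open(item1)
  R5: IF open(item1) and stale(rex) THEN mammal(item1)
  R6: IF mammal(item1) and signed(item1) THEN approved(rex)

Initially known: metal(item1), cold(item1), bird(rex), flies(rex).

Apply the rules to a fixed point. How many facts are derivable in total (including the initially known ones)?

9

Round 1 — R3, R4, derive stale(rex), open(item1).
Round 2 — R5, derive mammal(item1).
Round 3 — R2, derive signed(item1).
Round 4 — R6, derive approved(rex).
Closure: {approved(rex), bird(rex), cold(item1), flies(rex), mammal(item1), metal(item1), open(item1), signed(item1), stale(rex)} — 9 facts.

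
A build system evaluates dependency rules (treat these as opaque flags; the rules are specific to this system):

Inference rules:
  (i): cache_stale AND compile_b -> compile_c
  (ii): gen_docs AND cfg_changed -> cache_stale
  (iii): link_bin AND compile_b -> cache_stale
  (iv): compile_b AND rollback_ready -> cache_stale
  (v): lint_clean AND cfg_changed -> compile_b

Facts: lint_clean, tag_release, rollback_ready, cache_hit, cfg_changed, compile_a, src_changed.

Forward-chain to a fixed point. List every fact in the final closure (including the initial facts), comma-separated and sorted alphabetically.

Round 1 — (v), derive compile_b.
Round 2 — (iv), derive cache_stale.
Round 3 — (i), derive compile_c.

cache_hit, cache_stale, cfg_changed, compile_a, compile_b, compile_c, lint_clean, rollback_ready, src_changed, tag_release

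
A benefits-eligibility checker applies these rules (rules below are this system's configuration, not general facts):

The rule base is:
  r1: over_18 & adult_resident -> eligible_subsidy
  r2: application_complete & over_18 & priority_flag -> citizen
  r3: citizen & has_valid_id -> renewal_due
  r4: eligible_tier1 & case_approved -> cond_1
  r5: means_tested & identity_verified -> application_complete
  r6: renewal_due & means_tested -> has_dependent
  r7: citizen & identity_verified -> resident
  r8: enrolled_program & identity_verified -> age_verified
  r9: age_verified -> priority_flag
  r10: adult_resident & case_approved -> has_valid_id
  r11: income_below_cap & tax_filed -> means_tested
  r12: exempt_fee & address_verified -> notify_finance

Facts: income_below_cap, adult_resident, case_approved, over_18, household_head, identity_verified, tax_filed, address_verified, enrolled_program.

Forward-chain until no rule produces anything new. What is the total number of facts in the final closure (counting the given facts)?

Round 1 fires r1, r8, r10, r11, giving eligible_subsidy, age_verified, has_valid_id, means_tested.
Round 2 fires r5, r9, giving application_complete, priority_flag.
Round 3 fires r2, giving citizen.
Round 4 fires r3, r7, giving renewal_due, resident.
Round 5 fires r6, giving has_dependent.
Closure: {address_verified, adult_resident, age_verified, application_complete, case_approved, citizen, eligible_subsidy, enrolled_program, has_dependent, has_valid_id, household_head, identity_verified, income_below_cap, means_tested, over_18, priority_flag, renewal_due, resident, tax_filed} — 19 facts.

19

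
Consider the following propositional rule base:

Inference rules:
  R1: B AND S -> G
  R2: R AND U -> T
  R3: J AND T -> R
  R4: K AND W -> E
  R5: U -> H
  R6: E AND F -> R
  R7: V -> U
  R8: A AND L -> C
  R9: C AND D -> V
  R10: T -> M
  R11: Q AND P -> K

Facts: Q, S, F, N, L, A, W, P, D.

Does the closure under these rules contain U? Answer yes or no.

yes

[1] R8 [A AND L -> C]; R11 [Q AND P -> K]. ⇒ new: C, K.
[2] R4 [K AND W -> E]; R9 [C AND D -> V]. ⇒ new: E, V.
[3] R6 [E AND F -> R]; R7 [V -> U]. ⇒ new: R, U.
[4] R2 [R AND U -> T]; R5 [U -> H]. ⇒ new: T, H.
[5] R10 [T -> M]. ⇒ new: M.
U appears in round 3, so it is derivable.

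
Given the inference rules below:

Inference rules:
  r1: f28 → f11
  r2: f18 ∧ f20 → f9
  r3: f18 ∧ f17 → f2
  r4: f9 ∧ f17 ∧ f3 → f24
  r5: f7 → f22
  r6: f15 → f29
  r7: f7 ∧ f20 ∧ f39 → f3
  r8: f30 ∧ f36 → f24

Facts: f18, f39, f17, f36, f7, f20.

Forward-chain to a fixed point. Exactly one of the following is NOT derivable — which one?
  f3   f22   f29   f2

Round 1 — r2, r3, r5, r7, derive f9, f2, f22, f3.
Round 2 — r4, derive f24.
Derived: f3 (round 1), f2 (round 1), f22 (round 1). f29 never appears in any round.

f29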